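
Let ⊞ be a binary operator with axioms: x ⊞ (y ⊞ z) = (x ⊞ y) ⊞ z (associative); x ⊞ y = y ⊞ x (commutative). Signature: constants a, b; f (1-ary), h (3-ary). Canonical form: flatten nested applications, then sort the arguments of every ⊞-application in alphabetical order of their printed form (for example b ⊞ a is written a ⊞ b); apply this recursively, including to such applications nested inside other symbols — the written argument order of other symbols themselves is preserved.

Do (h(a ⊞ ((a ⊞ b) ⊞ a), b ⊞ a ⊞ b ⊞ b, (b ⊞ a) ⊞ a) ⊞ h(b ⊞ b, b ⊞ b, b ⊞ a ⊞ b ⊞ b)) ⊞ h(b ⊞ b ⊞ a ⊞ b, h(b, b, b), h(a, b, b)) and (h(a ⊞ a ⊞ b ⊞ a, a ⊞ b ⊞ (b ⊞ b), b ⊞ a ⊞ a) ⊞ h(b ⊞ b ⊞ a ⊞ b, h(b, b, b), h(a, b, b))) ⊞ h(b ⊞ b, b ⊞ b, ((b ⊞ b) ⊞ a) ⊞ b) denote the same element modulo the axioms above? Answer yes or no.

Left:  (h(a ⊞ ((a ⊞ b) ⊞ a), b ⊞ a ⊞ b ⊞ b, (b ⊞ a) ⊞ a) ⊞ h(b ⊞ b, b ⊞ b, b ⊞ a ⊞ b ⊞ b)) ⊞ h(b ⊞ b ⊞ a ⊞ b, h(b, b, b), h(a, b, b))
  Un-nest:  h(a ⊞ ((a ⊞ b) ⊞ a), b ⊞ a ⊞ b ⊞ b, (b ⊞ a) ⊞ a) ⊞ h(b ⊞ b, b ⊞ b, b ⊞ a ⊞ b ⊞ b) ⊞ h(b ⊞ b ⊞ a ⊞ b, h(b, b, b), h(a, b, b))
  Canonicalize subterm:  h(a ⊞ ((a ⊞ b) ⊞ a), b ⊞ a ⊞ b ⊞ b, (b ⊞ a) ⊞ a)  →  h(a ⊞ a ⊞ a ⊞ b, a ⊞ b ⊞ b ⊞ b, a ⊞ a ⊞ b)
  Canonicalize subterm:  h(b ⊞ b, b ⊞ b, b ⊞ a ⊞ b ⊞ b)  →  h(b ⊞ b, b ⊞ b, a ⊞ b ⊞ b ⊞ b)
  Simplify inside:  h(b ⊞ b ⊞ a ⊞ b, h(b, b, b), h(a, b, b))  →  h(a ⊞ b ⊞ b ⊞ b, h(b, b, b), h(a, b, b))
  Sort:  h(a ⊞ a ⊞ a ⊞ b, a ⊞ b ⊞ b ⊞ b, a ⊞ a ⊞ b) ⊞ h(a ⊞ b ⊞ b ⊞ b, h(b, b, b), h(a, b, b)) ⊞ h(b ⊞ b, b ⊞ b, a ⊞ b ⊞ b ⊞ b)
Right:  (h(a ⊞ a ⊞ b ⊞ a, a ⊞ b ⊞ (b ⊞ b), b ⊞ a ⊞ a) ⊞ h(b ⊞ b ⊞ a ⊞ b, h(b, b, b), h(a, b, b))) ⊞ h(b ⊞ b, b ⊞ b, ((b ⊞ b) ⊞ a) ⊞ b)
  Flatten:  h(a ⊞ a ⊞ b ⊞ a, a ⊞ b ⊞ (b ⊞ b), b ⊞ a ⊞ a) ⊞ h(b ⊞ b ⊞ a ⊞ b, h(b, b, b), h(a, b, b)) ⊞ h(b ⊞ b, b ⊞ b, ((b ⊞ b) ⊞ a) ⊞ b)
  Simplify inside:  h(a ⊞ a ⊞ b ⊞ a, a ⊞ b ⊞ (b ⊞ b), b ⊞ a ⊞ a)  →  h(a ⊞ a ⊞ a ⊞ b, a ⊞ b ⊞ b ⊞ b, a ⊞ a ⊞ b)
  Canonicalize subterm:  h(b ⊞ b ⊞ a ⊞ b, h(b, b, b), h(a, b, b))  →  h(a ⊞ b ⊞ b ⊞ b, h(b, b, b), h(a, b, b))
  Canonicalize subterm:  h(b ⊞ b, b ⊞ b, ((b ⊞ b) ⊞ a) ⊞ b)  →  h(b ⊞ b, b ⊞ b, a ⊞ b ⊞ b ⊞ b)
  Order the arguments:  h(a ⊞ a ⊞ a ⊞ b, a ⊞ b ⊞ b ⊞ b, a ⊞ a ⊞ b) ⊞ h(a ⊞ b ⊞ b ⊞ b, h(b, b, b), h(a, b, b)) ⊞ h(b ⊞ b, b ⊞ b, a ⊞ b ⊞ b ⊞ b)

Answer: yes — both canonical forms are h(a ⊞ a ⊞ a ⊞ b, a ⊞ b ⊞ b ⊞ b, a ⊞ a ⊞ b) ⊞ h(a ⊞ b ⊞ b ⊞ b, h(b, b, b), h(a, b, b)) ⊞ h(b ⊞ b, b ⊞ b, a ⊞ b ⊞ b ⊞ b)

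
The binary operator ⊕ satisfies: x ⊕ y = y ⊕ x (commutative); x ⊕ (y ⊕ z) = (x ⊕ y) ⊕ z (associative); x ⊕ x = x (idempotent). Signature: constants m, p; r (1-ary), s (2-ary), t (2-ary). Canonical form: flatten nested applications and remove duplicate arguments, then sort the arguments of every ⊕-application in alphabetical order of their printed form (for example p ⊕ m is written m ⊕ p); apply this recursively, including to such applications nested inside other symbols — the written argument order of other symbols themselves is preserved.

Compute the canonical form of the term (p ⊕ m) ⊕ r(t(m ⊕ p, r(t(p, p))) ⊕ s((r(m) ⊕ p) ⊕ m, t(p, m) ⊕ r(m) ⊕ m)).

Flatten:  p ⊕ m ⊕ r(t(m ⊕ p, r(t(p, p))) ⊕ s((r(m) ⊕ p) ⊕ m, t(p, m) ⊕ r(m) ⊕ m))
Canonicalize subterm:  r(t(m ⊕ p, r(t(p, p))) ⊕ s((r(m) ⊕ p) ⊕ m, t(p, m) ⊕ r(m) ⊕ m))  →  r(s(m ⊕ p ⊕ r(m), m ⊕ r(m) ⊕ t(p, m)) ⊕ t(m ⊕ p, r(t(p, p))))
Order the arguments:  m ⊕ p ⊕ r(s(m ⊕ p ⊕ r(m), m ⊕ r(m) ⊕ t(p, m)) ⊕ t(m ⊕ p, r(t(p, p))))

Answer: m ⊕ p ⊕ r(s(m ⊕ p ⊕ r(m), m ⊕ r(m) ⊕ t(p, m)) ⊕ t(m ⊕ p, r(t(p, p))))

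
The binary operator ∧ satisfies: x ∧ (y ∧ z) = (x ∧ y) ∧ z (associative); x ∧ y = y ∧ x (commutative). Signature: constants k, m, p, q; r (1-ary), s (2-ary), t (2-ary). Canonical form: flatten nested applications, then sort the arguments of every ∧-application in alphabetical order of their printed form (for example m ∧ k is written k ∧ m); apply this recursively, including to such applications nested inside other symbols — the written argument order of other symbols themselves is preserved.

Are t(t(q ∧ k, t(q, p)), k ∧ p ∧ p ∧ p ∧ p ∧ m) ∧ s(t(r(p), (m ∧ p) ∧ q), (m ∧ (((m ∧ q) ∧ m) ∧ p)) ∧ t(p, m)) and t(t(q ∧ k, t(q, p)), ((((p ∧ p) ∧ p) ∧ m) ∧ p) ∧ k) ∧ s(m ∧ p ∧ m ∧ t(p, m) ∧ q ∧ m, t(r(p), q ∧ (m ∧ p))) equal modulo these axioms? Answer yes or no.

Left:  t(t(q ∧ k, t(q, p)), k ∧ p ∧ p ∧ p ∧ p ∧ m) ∧ s(t(r(p), (m ∧ p) ∧ q), (m ∧ (((m ∧ q) ∧ m) ∧ p)) ∧ t(p, m))
  Inside:  t(t(q ∧ k, t(q, p)), k ∧ p ∧ p ∧ p ∧ p ∧ m)  →  t(t(k ∧ q, t(q, p)), k ∧ m ∧ p ∧ p ∧ p ∧ p)
  Simplify inside:  s(t(r(p), (m ∧ p) ∧ q), (m ∧ (((m ∧ q) ∧ m) ∧ p)) ∧ t(p, m))  →  s(t(r(p), m ∧ p ∧ q), m ∧ m ∧ m ∧ p ∧ q ∧ t(p, m))
  Sort arguments:  s(t(r(p), m ∧ p ∧ q), m ∧ m ∧ m ∧ p ∧ q ∧ t(p, m)) ∧ t(t(k ∧ q, t(q, p)), k ∧ m ∧ p ∧ p ∧ p ∧ p)
Right:  t(t(q ∧ k, t(q, p)), ((((p ∧ p) ∧ p) ∧ m) ∧ p) ∧ k) ∧ s(m ∧ p ∧ m ∧ t(p, m) ∧ q ∧ m, t(r(p), q ∧ (m ∧ p)))
  Simplify inside:  t(t(q ∧ k, t(q, p)), ((((p ∧ p) ∧ p) ∧ m) ∧ p) ∧ k)  →  t(t(k ∧ q, t(q, p)), k ∧ m ∧ p ∧ p ∧ p ∧ p)
  Canonicalize subterm:  s(m ∧ p ∧ m ∧ t(p, m) ∧ q ∧ m, t(r(p), q ∧ (m ∧ p)))  →  s(m ∧ m ∧ m ∧ p ∧ q ∧ t(p, m), t(r(p), m ∧ p ∧ q))
  Sort:  s(m ∧ m ∧ m ∧ p ∧ q ∧ t(p, m), t(r(p), m ∧ p ∧ q)) ∧ t(t(k ∧ q, t(q, p)), k ∧ m ∧ p ∧ p ∧ p ∧ p)

Answer: no — s(t(r(p), m ∧ p ∧ q), m ∧ m ∧ m ∧ p ∧ q ∧ t(p, m)) ∧ t(t(k ∧ q, t(q, p)), k ∧ m ∧ p ∧ p ∧ p ∧ p) vs s(m ∧ m ∧ m ∧ p ∧ q ∧ t(p, m), t(r(p), m ∧ p ∧ q)) ∧ t(t(k ∧ q, t(q, p)), k ∧ m ∧ p ∧ p ∧ p ∧ p)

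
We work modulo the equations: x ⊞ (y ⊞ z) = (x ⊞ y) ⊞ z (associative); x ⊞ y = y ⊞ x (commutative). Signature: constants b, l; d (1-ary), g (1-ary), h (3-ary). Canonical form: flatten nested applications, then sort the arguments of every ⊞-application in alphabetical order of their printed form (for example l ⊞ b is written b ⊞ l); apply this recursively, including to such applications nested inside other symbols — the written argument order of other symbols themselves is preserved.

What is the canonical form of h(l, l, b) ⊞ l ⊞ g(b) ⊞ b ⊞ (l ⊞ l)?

Answer: b ⊞ g(b) ⊞ h(l, l, b) ⊞ l ⊞ l ⊞ l

Derivation:
Flatten:  h(l, l, b) ⊞ l ⊞ g(b) ⊞ b ⊞ l ⊞ l
Sort arguments:  b ⊞ g(b) ⊞ h(l, l, b) ⊞ l ⊞ l ⊞ l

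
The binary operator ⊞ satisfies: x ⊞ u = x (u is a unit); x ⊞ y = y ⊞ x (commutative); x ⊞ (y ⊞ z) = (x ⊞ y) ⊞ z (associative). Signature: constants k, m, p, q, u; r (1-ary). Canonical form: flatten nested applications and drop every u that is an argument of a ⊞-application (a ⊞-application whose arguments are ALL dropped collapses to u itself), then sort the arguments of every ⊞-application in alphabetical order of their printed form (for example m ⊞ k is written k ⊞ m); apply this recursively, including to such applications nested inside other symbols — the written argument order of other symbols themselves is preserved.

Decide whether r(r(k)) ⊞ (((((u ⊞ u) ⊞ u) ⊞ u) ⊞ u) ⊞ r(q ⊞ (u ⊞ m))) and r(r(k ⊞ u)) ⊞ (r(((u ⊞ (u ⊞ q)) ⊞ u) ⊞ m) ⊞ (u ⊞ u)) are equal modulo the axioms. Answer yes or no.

Left:  r(r(k)) ⊞ (((((u ⊞ u) ⊞ u) ⊞ u) ⊞ u) ⊞ r(q ⊞ (u ⊞ m)))
  Flatten:  r(r(k)) ⊞ u ⊞ u ⊞ u ⊞ u ⊞ u ⊞ r(q ⊞ (u ⊞ m))
  Inside:  r(q ⊞ (u ⊞ m))  →  r(m ⊞ q)
  Unit:  drop u (×5)
  Sort:  r(m ⊞ q) ⊞ r(r(k))
Right:  r(r(k ⊞ u)) ⊞ (r(((u ⊞ (u ⊞ q)) ⊞ u) ⊞ m) ⊞ (u ⊞ u))
  Flatten:  r(r(k ⊞ u)) ⊞ r(((u ⊞ (u ⊞ q)) ⊞ u) ⊞ m) ⊞ u ⊞ u
  Inside:  r(r(k ⊞ u))  →  r(r(k))
  Inside:  r(((u ⊞ (u ⊞ q)) ⊞ u) ⊞ m)  →  r(m ⊞ q)
  Unit:  drop u (×2)
  Sort arguments:  r(m ⊞ q) ⊞ r(r(k))

Answer: yes — both canonical forms are r(m ⊞ q) ⊞ r(r(k))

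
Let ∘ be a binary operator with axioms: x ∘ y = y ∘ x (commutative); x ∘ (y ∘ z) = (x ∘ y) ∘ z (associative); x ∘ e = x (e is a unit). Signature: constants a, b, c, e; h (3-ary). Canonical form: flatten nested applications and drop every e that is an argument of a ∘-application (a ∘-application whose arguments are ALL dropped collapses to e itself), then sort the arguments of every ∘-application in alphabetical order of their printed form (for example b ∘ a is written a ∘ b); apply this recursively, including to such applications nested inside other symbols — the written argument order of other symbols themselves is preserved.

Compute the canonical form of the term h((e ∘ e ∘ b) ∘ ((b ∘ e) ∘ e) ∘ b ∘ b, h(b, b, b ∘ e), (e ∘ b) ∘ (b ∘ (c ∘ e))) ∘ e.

Answer: h(b ∘ b ∘ b ∘ b, h(b, b, b), b ∘ b ∘ c)

Derivation:
Inside:  h((e ∘ e ∘ b) ∘ ((b ∘ e) ∘ e) ∘ b ∘ b, h(b, b, b ∘ e), (e ∘ b) ∘ (b ∘ (c ∘ e)))  →  h(b ∘ b ∘ b ∘ b, h(b, b, b), b ∘ b ∘ c)
Unit:  drop e
Sort arguments:  h(b ∘ b ∘ b ∘ b, h(b, b, b), b ∘ b ∘ c)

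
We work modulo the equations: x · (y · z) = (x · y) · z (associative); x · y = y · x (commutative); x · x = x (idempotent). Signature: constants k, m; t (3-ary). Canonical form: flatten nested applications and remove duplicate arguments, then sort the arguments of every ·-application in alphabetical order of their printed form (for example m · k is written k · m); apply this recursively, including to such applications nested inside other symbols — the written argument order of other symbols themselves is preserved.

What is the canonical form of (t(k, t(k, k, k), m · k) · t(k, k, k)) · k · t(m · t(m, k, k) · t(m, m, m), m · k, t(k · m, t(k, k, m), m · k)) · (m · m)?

Answer: k · m · t(k, k, k) · t(k, t(k, k, k), k · m) · t(m · t(m, k, k) · t(m, m, m), k · m, t(k · m, t(k, k, m), k · m))

Derivation:
Flatten:  t(k, t(k, k, k), m · k) · t(k, k, k) · k · t(m · t(m, k, k) · t(m, m, m), m · k, t(k · m, t(k, k, m), m · k)) · m · m
Simplify inside:  t(k, t(k, k, k), m · k)  →  t(k, t(k, k, k), k · m)
Inside:  t(m · t(m, k, k) · t(m, m, m), m · k, t(k · m, t(k, k, m), m · k))  →  t(m · t(m, k, k) · t(m, m, m), k · m, t(k · m, t(k, k, m), k · m))
Deduplicate:  drop duplicate m
Order the arguments:  k · m · t(k, k, k) · t(k, t(k, k, k), k · m) · t(m · t(m, k, k) · t(m, m, m), k · m, t(k · m, t(k, k, m), k · m))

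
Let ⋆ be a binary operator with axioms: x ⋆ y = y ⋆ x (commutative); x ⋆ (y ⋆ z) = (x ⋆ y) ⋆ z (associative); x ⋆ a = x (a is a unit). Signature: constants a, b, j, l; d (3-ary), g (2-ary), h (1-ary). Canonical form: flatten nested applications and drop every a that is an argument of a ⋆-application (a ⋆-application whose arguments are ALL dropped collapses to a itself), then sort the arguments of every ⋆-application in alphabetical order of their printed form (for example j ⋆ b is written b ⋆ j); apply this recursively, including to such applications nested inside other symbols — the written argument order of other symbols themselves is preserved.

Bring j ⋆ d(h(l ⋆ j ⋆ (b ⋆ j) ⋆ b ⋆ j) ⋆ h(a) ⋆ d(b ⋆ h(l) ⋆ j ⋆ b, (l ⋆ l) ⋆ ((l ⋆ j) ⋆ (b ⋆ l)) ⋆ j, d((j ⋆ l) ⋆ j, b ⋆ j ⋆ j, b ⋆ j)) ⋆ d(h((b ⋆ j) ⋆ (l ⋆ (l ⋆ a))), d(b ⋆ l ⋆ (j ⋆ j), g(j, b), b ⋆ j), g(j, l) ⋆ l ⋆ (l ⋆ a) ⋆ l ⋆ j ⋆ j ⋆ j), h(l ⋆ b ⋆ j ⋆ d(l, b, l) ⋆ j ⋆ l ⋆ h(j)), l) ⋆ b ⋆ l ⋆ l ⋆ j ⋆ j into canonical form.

Answer: b ⋆ d(d(b ⋆ b ⋆ h(l) ⋆ j, b ⋆ j ⋆ j ⋆ l ⋆ l ⋆ l ⋆ l, d(j ⋆ j ⋆ l, b ⋆ j ⋆ j, b ⋆ j)) ⋆ d(h(b ⋆ j ⋆ l ⋆ l), d(b ⋆ j ⋆ j ⋆ l, g(j, b), b ⋆ j), g(j, l) ⋆ j ⋆ j ⋆ j ⋆ l ⋆ l ⋆ l) ⋆ h(a) ⋆ h(b ⋆ b ⋆ j ⋆ j ⋆ j ⋆ l), h(b ⋆ d(l, b, l) ⋆ h(j) ⋆ j ⋆ j ⋆ l ⋆ l), l) ⋆ j ⋆ j ⋆ j ⋆ l ⋆ l

Derivation:
Inside:  d(h(l ⋆ j ⋆ (b ⋆ j) ⋆ b ⋆ j) ⋆ h(a) ⋆ d(b ⋆ h(l) ⋆ j ⋆ b, (l ⋆ l) ⋆ ((l ⋆ j) ⋆ (b ⋆ l)) ⋆ j, d((j ⋆ l) ⋆ j, b ⋆ j ⋆ j, b ⋆ j)) ⋆ d(h((b ⋆ j) ⋆ (l ⋆ (l ⋆ a))), d(b ⋆ l ⋆ (j ⋆ j), g(j, b), b ⋆ j), g(j, l) ⋆ l ⋆ (l ⋆ a) ⋆ l ⋆ j ⋆ j ⋆ j), h(l ⋆ b ⋆ j ⋆ d(l, b, l) ⋆ j ⋆ l ⋆ h(j)), l)  →  d(d(b ⋆ b ⋆ h(l) ⋆ j, b ⋆ j ⋆ j ⋆ l ⋆ l ⋆ l ⋆ l, d(j ⋆ j ⋆ l, b ⋆ j ⋆ j, b ⋆ j)) ⋆ d(h(b ⋆ j ⋆ l ⋆ l), d(b ⋆ j ⋆ j ⋆ l, g(j, b), b ⋆ j), g(j, l) ⋆ j ⋆ j ⋆ j ⋆ l ⋆ l ⋆ l) ⋆ h(a) ⋆ h(b ⋆ b ⋆ j ⋆ j ⋆ j ⋆ l), h(b ⋆ d(l, b, l) ⋆ h(j) ⋆ j ⋆ j ⋆ l ⋆ l), l)
Sort arguments:  b ⋆ d(d(b ⋆ b ⋆ h(l) ⋆ j, b ⋆ j ⋆ j ⋆ l ⋆ l ⋆ l ⋆ l, d(j ⋆ j ⋆ l, b ⋆ j ⋆ j, b ⋆ j)) ⋆ d(h(b ⋆ j ⋆ l ⋆ l), d(b ⋆ j ⋆ j ⋆ l, g(j, b), b ⋆ j), g(j, l) ⋆ j ⋆ j ⋆ j ⋆ l ⋆ l ⋆ l) ⋆ h(a) ⋆ h(b ⋆ b ⋆ j ⋆ j ⋆ j ⋆ l), h(b ⋆ d(l, b, l) ⋆ h(j) ⋆ j ⋆ j ⋆ l ⋆ l), l) ⋆ j ⋆ j ⋆ j ⋆ l ⋆ l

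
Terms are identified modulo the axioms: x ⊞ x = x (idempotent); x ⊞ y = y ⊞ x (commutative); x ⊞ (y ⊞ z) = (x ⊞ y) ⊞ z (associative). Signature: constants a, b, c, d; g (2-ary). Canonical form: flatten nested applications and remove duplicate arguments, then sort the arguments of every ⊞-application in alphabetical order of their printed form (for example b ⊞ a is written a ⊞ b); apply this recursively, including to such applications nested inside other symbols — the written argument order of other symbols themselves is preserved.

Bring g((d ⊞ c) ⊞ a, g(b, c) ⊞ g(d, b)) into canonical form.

Descend into:  (d ⊞ c) ⊞ a
Flatten:  d ⊞ c ⊞ a
Order the arguments:  a ⊞ c ⊞ d
Reassemble:  g(a ⊞ c ⊞ d, g(b, c) ⊞ g(d, b))

Answer: g(a ⊞ c ⊞ d, g(b, c) ⊞ g(d, b))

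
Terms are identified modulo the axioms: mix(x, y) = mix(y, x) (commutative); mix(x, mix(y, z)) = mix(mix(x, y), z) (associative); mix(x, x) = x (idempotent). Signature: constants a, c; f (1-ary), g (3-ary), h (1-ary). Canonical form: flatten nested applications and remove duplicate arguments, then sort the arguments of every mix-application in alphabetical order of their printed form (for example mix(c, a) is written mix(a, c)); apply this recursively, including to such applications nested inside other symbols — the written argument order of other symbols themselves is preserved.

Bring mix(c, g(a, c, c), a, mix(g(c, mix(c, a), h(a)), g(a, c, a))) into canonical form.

Answer: mix(a, c, g(a, c, a), g(a, c, c), g(c, mix(a, c), h(a)))

Derivation:
Flatten:  mix(c, g(a, c, c), a, g(c, mix(c, a), h(a)), g(a, c, a))
Canonicalize subterm:  g(c, mix(c, a), h(a))  →  g(c, mix(a, c), h(a))
Order the arguments:  mix(a, c, g(a, c, a), g(a, c, c), g(c, mix(a, c), h(a)))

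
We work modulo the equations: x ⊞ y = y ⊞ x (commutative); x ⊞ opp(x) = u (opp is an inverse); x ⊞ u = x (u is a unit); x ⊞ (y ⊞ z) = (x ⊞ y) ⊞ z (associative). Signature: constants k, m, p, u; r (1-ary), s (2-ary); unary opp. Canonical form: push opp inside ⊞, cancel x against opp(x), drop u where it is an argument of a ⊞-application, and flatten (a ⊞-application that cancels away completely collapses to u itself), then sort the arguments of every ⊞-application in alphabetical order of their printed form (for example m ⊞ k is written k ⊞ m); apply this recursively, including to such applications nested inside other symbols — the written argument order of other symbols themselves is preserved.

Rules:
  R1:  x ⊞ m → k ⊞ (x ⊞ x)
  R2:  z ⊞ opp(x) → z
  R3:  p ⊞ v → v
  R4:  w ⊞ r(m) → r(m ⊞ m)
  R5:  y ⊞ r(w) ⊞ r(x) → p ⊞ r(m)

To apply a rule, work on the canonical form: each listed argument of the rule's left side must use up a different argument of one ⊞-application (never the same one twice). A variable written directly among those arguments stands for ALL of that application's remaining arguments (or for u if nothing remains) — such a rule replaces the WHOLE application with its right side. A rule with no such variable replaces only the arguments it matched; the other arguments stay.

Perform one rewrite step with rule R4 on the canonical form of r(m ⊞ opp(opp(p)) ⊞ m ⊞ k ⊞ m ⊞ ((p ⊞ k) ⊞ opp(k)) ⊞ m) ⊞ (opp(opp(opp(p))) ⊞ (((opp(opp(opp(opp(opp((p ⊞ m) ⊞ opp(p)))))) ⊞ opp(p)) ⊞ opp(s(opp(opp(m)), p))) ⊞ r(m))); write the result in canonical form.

Canonical form:  opp(m) ⊞ opp(p) ⊞ opp(p) ⊞ opp(s(m, p)) ⊞ r(k ⊞ m ⊞ m ⊞ m ⊞ m ⊞ p ⊞ p) ⊞ r(m)
R4 matches:  uses r(m);  w := opp(m) ⊞ opp(p) ⊞ opp(p) ⊞ opp(s(m, p)) ⊞ r(k ⊞ m ⊞ m ⊞ m ⊞ m ⊞ p ⊞ p)
Every leftover argument binds to the variable; the entire application is replaced.
New term:  r(m ⊞ m)

Answer: r(m ⊞ m)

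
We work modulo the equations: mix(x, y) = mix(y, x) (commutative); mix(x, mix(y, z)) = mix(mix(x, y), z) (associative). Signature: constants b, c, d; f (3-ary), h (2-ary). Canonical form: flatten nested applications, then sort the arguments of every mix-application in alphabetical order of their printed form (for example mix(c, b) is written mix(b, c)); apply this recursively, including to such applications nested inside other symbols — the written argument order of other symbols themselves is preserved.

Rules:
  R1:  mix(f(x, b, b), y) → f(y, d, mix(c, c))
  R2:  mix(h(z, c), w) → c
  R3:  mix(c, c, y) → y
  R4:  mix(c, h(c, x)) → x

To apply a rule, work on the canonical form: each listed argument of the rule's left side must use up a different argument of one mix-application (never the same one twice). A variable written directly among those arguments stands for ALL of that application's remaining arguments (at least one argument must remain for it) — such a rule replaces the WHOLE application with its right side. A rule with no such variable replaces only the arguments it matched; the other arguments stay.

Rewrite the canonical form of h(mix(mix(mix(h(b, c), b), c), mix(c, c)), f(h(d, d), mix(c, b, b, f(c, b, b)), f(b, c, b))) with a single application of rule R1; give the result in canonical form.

Answer: h(mix(b, c, c, c, h(b, c)), f(h(d, d), f(mix(b, b, c), d, mix(c, c)), f(b, c, b)))

Derivation:
Canonical form:  h(mix(b, c, c, c, h(b, c)), f(h(d, d), mix(b, b, c, f(c, b, b)), f(b, c, b)))
Match R1:  consume f(c, b, b);  x := c, y := mix(b, b, c)
Every leftover argument binds to the variable; the entire application is replaced.
New term:  h(mix(b, c, c, c, h(b, c)), f(h(d, d), f(mix(b, b, c), d, mix(c, c)), f(b, c, b)))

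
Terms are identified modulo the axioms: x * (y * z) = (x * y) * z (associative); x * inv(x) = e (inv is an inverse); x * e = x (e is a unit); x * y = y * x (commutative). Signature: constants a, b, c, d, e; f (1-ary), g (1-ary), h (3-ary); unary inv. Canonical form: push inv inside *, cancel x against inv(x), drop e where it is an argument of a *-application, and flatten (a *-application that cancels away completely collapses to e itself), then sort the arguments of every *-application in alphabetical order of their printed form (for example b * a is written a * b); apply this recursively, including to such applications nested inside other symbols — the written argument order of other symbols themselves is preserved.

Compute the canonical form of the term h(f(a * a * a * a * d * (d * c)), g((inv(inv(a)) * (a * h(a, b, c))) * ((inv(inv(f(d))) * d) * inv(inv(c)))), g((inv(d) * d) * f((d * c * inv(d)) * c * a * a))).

Focus inside:  (inv(inv(a)) * (a * h(a, b, c))) * ((inv(inv(f(d))) * d) * inv(inv(c)))
Push inv inside:  distribute inv over * and collapse double inv
Combine occurrences:  a * a * h(a, b, c) * f(d) * d * c
Order the arguments:  a * a * c * d * f(d) * h(a, b, c)
Reassemble:  h(f(a * a * a * a * c * d * d), g(a * a * c * d * f(d) * h(a, b, c)), g(f(a * a * c * c)))

Answer: h(f(a * a * a * a * c * d * d), g(a * a * c * d * f(d) * h(a, b, c)), g(f(a * a * c * c)))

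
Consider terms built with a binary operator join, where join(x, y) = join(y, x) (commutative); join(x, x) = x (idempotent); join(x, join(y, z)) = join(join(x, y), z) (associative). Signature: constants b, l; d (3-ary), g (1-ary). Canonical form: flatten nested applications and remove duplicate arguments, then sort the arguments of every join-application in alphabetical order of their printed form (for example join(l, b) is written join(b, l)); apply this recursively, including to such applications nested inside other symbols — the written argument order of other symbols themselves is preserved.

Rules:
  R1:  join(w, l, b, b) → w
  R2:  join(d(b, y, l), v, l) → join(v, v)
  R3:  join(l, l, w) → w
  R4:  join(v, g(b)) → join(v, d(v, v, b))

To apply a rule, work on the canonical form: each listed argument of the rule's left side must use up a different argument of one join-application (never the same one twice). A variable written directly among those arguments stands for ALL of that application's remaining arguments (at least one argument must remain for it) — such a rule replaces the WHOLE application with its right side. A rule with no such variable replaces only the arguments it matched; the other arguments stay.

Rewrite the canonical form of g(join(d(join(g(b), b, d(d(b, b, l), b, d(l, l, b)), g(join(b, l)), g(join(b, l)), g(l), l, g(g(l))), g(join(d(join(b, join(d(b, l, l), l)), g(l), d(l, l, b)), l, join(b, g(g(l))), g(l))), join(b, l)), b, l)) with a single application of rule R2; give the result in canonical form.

Answer: g(join(b, d(join(b, d(d(b, b, l), b, d(l, l, b)), g(b), g(g(l)), g(join(b, l)), g(l), l), g(join(b, d(b, g(l), d(l, l, b)), g(g(l)), g(l), l)), join(b, l)), l))

Derivation:
Canonical form:  g(join(b, d(join(b, d(d(b, b, l), b, d(l, l, b)), g(b), g(g(l)), g(join(b, l)), g(l), l), g(join(b, d(join(b, d(b, l, l), l), g(l), d(l, l, b)), g(g(l)), g(l), l)), join(b, l)), l))
R2 matches:  uses d(b, l, l), l;  v := b, y := l
Every leftover argument binds to the variable; the entire application is replaced.
Result:  g(join(b, d(join(b, d(d(b, b, l), b, d(l, l, b)), g(b), g(g(l)), g(join(b, l)), g(l), l), g(join(b, d(b, g(l), d(l, l, b)), g(g(l)), g(l), l)), join(b, l)), l))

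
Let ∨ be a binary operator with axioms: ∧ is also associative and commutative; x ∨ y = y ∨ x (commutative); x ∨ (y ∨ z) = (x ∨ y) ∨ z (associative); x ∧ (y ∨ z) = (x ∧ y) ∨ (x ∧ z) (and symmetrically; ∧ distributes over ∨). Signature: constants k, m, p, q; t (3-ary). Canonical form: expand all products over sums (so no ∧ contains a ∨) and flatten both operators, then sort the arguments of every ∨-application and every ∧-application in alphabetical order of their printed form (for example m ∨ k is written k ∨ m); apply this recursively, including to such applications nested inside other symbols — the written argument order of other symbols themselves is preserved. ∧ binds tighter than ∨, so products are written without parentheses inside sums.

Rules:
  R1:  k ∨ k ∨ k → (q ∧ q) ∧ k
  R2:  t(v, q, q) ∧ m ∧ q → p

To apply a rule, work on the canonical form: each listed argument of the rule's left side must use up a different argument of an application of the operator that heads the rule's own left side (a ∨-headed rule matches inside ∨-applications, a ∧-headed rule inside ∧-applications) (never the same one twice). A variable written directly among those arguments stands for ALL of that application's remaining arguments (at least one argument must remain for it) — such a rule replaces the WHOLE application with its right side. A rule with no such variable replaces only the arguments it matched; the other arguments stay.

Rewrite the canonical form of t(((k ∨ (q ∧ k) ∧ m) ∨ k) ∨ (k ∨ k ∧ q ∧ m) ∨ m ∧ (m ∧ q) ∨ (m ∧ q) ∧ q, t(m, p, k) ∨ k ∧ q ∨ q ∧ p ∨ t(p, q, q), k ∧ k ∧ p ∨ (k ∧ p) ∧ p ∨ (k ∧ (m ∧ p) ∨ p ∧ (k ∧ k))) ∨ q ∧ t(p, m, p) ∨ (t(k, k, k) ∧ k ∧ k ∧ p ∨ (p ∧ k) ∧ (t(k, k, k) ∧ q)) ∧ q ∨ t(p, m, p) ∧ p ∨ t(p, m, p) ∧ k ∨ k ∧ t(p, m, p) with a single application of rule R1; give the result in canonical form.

Answer: k ∧ k ∧ p ∧ q ∧ t(k, k, k) ∨ k ∧ p ∧ q ∧ q ∧ t(k, k, k) ∨ k ∧ t(p, m, p) ∨ k ∧ t(p, m, p) ∨ p ∧ t(p, m, p) ∨ q ∧ t(p, m, p) ∨ t(k ∧ m ∧ q ∨ k ∧ m ∧ q ∨ k ∧ q ∧ q ∨ m ∧ m ∧ q ∨ m ∧ q ∧ q, k ∧ q ∨ p ∧ q ∨ t(m, p, k) ∨ t(p, q, q), k ∧ k ∧ p ∨ k ∧ k ∧ p ∨ k ∧ m ∧ p ∨ k ∧ p ∧ p)

Derivation:
Canonical form:  k ∧ k ∧ p ∧ q ∧ t(k, k, k) ∨ k ∧ p ∧ q ∧ q ∧ t(k, k, k) ∨ k ∧ t(p, m, p) ∨ k ∧ t(p, m, p) ∨ p ∧ t(p, m, p) ∨ q ∧ t(p, m, p) ∨ t(k ∨ k ∨ k ∨ k ∧ m ∧ q ∨ k ∧ m ∧ q ∨ m ∧ m ∧ q ∨ m ∧ q ∧ q, k ∧ q ∨ p ∧ q ∨ t(m, p, k) ∨ t(p, q, q), k ∧ k ∧ p ∨ k ∧ k ∧ p ∨ k ∧ m ∧ p ∨ k ∧ p ∧ p)
R1 matches:  uses k, k, k
Giving:  k ∧ k ∧ p ∧ q ∧ t(k, k, k) ∨ k ∧ p ∧ q ∧ q ∧ t(k, k, k) ∨ k ∧ t(p, m, p) ∨ k ∧ t(p, m, p) ∨ p ∧ t(p, m, p) ∨ q ∧ t(p, m, p) ∨ t(k ∧ m ∧ q ∨ k ∧ m ∧ q ∨ k ∧ q ∧ q ∨ m ∧ m ∧ q ∨ m ∧ q ∧ q, k ∧ q ∨ p ∧ q ∨ t(m, p, k) ∨ t(p, q, q), k ∧ k ∧ p ∨ k ∧ k ∧ p ∨ k ∧ m ∧ p ∨ k ∧ p ∧ p)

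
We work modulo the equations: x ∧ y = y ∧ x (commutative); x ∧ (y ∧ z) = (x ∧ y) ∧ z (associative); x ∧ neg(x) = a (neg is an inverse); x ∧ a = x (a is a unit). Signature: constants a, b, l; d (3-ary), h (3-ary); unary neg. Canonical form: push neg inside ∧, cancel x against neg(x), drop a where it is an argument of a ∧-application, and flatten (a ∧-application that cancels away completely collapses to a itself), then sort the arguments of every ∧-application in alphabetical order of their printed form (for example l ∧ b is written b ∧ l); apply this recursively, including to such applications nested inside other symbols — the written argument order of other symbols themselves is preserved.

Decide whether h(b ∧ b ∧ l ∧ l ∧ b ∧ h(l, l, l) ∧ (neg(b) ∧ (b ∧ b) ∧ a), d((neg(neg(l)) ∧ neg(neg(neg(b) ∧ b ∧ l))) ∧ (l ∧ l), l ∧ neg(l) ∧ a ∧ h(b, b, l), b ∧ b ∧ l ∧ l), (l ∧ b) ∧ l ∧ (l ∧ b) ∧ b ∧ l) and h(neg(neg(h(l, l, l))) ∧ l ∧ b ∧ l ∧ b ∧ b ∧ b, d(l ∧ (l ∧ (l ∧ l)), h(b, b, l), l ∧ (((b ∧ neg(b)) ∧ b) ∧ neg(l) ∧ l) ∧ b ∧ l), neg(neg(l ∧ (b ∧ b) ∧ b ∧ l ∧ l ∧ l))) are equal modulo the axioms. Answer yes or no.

Left:  h(b ∧ b ∧ l ∧ l ∧ b ∧ h(l, l, l) ∧ (neg(b) ∧ (b ∧ b) ∧ a), d((neg(neg(l)) ∧ neg(neg(neg(b) ∧ b ∧ l))) ∧ (l ∧ l), l ∧ neg(l) ∧ a ∧ h(b, b, l), b ∧ b ∧ l ∧ l), (l ∧ b) ∧ l ∧ (l ∧ b) ∧ b ∧ l)
  Work inside:  b ∧ b ∧ l ∧ l ∧ b ∧ h(l, l, l) ∧ (neg(b) ∧ (b ∧ b) ∧ a)
  Combine occurrences:  b ∧ b ∧ b ∧ b ∧ l ∧ l ∧ h(l, l, l)
  Sort arguments:  b ∧ b ∧ b ∧ b ∧ h(l, l, l) ∧ l ∧ l
  Put back:  h(b ∧ b ∧ b ∧ b ∧ h(l, l, l) ∧ l ∧ l, d(l ∧ l ∧ l ∧ l, h(b, b, l), b ∧ b ∧ l ∧ l), b ∧ b ∧ b ∧ l ∧ l ∧ l ∧ l)
Right:  h(neg(neg(h(l, l, l))) ∧ l ∧ b ∧ l ∧ b ∧ b ∧ b, d(l ∧ (l ∧ (l ∧ l)), h(b, b, l), l ∧ (((b ∧ neg(b)) ∧ b) ∧ neg(l) ∧ l) ∧ b ∧ l), neg(neg(l ∧ (b ∧ b) ∧ b ∧ l ∧ l ∧ l)))
  Focus inside:  l ∧ (((b ∧ neg(b)) ∧ b) ∧ neg(l) ∧ l) ∧ b ∧ l
  Collect:  l ∧ l ∧ b ∧ b
  Sort:  b ∧ b ∧ l ∧ l
  Reassemble:  h(b ∧ b ∧ b ∧ b ∧ h(l, l, l) ∧ l ∧ l, d(l ∧ l ∧ l ∧ l, h(b, b, l), b ∧ b ∧ l ∧ l), b ∧ b ∧ b ∧ l ∧ l ∧ l ∧ l)

Answer: yes — both canonical forms are h(b ∧ b ∧ b ∧ b ∧ h(l, l, l) ∧ l ∧ l, d(l ∧ l ∧ l ∧ l, h(b, b, l), b ∧ b ∧ l ∧ l), b ∧ b ∧ b ∧ l ∧ l ∧ l ∧ l)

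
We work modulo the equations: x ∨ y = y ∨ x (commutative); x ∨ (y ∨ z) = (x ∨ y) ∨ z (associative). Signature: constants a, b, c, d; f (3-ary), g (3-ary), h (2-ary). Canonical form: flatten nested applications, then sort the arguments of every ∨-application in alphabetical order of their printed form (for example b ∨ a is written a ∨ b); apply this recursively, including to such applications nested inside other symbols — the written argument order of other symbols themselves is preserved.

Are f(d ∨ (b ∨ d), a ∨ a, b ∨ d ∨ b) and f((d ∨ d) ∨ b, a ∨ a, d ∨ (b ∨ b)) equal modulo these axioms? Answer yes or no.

Left:  f(d ∨ (b ∨ d), a ∨ a, b ∨ d ∨ b)
  Work inside:  d ∨ (b ∨ d)
  Merge nested applications:  d ∨ b ∨ d
  Sort arguments:  b ∨ d ∨ d
  Put back:  f(b ∨ d ∨ d, a ∨ a, b ∨ b ∨ d)
Right:  f((d ∨ d) ∨ b, a ∨ a, d ∨ (b ∨ b))
  Focus inside:  d ∨ (b ∨ b)
  Merge nested applications:  d ∨ b ∨ b
  Sort arguments:  b ∨ b ∨ d
  Rebuild:  f(b ∨ d ∨ d, a ∨ a, b ∨ b ∨ d)

Answer: yes — both canonical forms are f(b ∨ d ∨ d, a ∨ a, b ∨ b ∨ d)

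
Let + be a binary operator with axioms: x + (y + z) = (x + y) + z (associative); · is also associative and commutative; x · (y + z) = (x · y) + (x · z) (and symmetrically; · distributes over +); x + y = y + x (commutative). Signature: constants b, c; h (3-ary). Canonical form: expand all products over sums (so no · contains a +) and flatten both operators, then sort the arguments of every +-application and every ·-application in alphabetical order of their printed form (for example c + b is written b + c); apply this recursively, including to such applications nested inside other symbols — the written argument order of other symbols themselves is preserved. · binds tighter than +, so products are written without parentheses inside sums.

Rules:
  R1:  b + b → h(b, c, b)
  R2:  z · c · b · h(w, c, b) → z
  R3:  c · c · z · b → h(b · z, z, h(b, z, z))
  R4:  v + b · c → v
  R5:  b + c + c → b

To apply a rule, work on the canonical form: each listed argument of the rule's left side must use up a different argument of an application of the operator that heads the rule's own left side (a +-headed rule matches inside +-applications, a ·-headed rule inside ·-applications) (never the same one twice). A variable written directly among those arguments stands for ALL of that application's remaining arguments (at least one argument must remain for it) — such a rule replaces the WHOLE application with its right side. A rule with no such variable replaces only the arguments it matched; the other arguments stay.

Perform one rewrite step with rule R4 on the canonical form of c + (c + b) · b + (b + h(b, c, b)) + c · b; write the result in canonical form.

Answer: b + b · b + b · c + c + h(b, c, b)

Derivation:
Canonical form:  b + b · b + b · c + b · c + c + h(b, c, b)
Apply R4:  consuming b · c;  v := b + b · b + b · c + c + h(b, c, b)
The variable takes the whole remainder — replace the entire application.
New term:  b + b · b + b · c + c + h(b, c, b)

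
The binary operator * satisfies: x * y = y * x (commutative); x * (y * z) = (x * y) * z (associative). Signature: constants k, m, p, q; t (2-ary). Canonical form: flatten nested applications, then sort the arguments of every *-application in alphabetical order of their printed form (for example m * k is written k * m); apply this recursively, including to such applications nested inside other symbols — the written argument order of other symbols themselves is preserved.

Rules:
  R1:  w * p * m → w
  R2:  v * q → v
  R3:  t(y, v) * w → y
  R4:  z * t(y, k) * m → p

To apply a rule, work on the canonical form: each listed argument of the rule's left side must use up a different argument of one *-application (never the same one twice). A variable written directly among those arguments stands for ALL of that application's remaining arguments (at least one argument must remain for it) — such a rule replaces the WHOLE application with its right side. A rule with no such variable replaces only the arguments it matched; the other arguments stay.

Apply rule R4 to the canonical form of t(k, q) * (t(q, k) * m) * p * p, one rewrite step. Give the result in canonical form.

Answer: p

Derivation:
Canonical form:  m * p * p * t(k, q) * t(q, k)
R4 matches:  uses m, t(q, k);  y := q, z := p * p * t(k, q)
The extension variable absorbs all remaining arguments, so the whole application is rewritten.
Giving:  p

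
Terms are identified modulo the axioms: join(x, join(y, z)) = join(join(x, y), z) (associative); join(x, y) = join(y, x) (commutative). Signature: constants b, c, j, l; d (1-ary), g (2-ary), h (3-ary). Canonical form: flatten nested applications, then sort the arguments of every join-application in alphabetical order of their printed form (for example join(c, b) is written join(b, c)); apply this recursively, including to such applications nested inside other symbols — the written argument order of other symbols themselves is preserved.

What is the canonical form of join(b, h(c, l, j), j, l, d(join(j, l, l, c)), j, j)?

Inside:  d(join(j, l, l, c))  →  d(join(c, j, l, l))
Sort arguments:  join(b, d(join(c, j, l, l)), h(c, l, j), j, j, j, l)

Answer: join(b, d(join(c, j, l, l)), h(c, l, j), j, j, j, l)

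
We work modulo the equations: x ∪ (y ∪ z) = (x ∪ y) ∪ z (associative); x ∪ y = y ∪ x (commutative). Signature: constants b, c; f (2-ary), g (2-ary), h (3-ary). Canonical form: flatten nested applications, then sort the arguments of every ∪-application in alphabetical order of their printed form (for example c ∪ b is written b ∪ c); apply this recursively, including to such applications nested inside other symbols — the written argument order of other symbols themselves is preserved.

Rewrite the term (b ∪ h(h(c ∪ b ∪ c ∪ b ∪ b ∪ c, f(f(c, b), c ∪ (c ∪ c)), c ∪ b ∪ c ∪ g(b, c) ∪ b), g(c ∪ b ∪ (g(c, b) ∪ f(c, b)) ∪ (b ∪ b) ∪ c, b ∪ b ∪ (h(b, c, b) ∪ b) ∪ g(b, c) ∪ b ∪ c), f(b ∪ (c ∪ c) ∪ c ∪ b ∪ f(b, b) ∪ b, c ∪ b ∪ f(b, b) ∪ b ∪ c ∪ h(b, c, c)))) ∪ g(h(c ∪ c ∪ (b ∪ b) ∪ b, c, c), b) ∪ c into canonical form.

Flatten:  b ∪ h(h(c ∪ b ∪ c ∪ b ∪ b ∪ c, f(f(c, b), c ∪ (c ∪ c)), c ∪ b ∪ c ∪ g(b, c) ∪ b), g(c ∪ b ∪ (g(c, b) ∪ f(c, b)) ∪ (b ∪ b) ∪ c, b ∪ b ∪ (h(b, c, b) ∪ b) ∪ g(b, c) ∪ b ∪ c), f(b ∪ (c ∪ c) ∪ c ∪ b ∪ f(b, b) ∪ b, c ∪ b ∪ f(b, b) ∪ b ∪ c ∪ h(b, c, c))) ∪ g(h(c ∪ c ∪ (b ∪ b) ∪ b, c, c), b) ∪ c
Simplify inside:  h(h(c ∪ b ∪ c ∪ b ∪ b ∪ c, f(f(c, b), c ∪ (c ∪ c)), c ∪ b ∪ c ∪ g(b, c) ∪ b), g(c ∪ b ∪ (g(c, b) ∪ f(c, b)) ∪ (b ∪ b) ∪ c, b ∪ b ∪ (h(b, c, b) ∪ b) ∪ g(b, c) ∪ b ∪ c), f(b ∪ (c ∪ c) ∪ c ∪ b ∪ f(b, b) ∪ b, c ∪ b ∪ f(b, b) ∪ b ∪ c ∪ h(b, c, c)))  →  h(h(b ∪ b ∪ b ∪ c ∪ c ∪ c, f(f(c, b), c ∪ c ∪ c), b ∪ b ∪ c ∪ c ∪ g(b, c)), g(b ∪ b ∪ b ∪ c ∪ c ∪ f(c, b) ∪ g(c, b), b ∪ b ∪ b ∪ b ∪ c ∪ g(b, c) ∪ h(b, c, b)), f(b ∪ b ∪ b ∪ c ∪ c ∪ c ∪ f(b, b), b ∪ b ∪ c ∪ c ∪ f(b, b) ∪ h(b, c, c)))
Simplify inside:  g(h(c ∪ c ∪ (b ∪ b) ∪ b, c, c), b)  →  g(h(b ∪ b ∪ b ∪ c ∪ c, c, c), b)
Sort:  b ∪ c ∪ g(h(b ∪ b ∪ b ∪ c ∪ c, c, c), b) ∪ h(h(b ∪ b ∪ b ∪ c ∪ c ∪ c, f(f(c, b), c ∪ c ∪ c), b ∪ b ∪ c ∪ c ∪ g(b, c)), g(b ∪ b ∪ b ∪ c ∪ c ∪ f(c, b) ∪ g(c, b), b ∪ b ∪ b ∪ b ∪ c ∪ g(b, c) ∪ h(b, c, b)), f(b ∪ b ∪ b ∪ c ∪ c ∪ c ∪ f(b, b), b ∪ b ∪ c ∪ c ∪ f(b, b) ∪ h(b, c, c)))

Answer: b ∪ c ∪ g(h(b ∪ b ∪ b ∪ c ∪ c, c, c), b) ∪ h(h(b ∪ b ∪ b ∪ c ∪ c ∪ c, f(f(c, b), c ∪ c ∪ c), b ∪ b ∪ c ∪ c ∪ g(b, c)), g(b ∪ b ∪ b ∪ c ∪ c ∪ f(c, b) ∪ g(c, b), b ∪ b ∪ b ∪ b ∪ c ∪ g(b, c) ∪ h(b, c, b)), f(b ∪ b ∪ b ∪ c ∪ c ∪ c ∪ f(b, b), b ∪ b ∪ c ∪ c ∪ f(b, b) ∪ h(b, c, c)))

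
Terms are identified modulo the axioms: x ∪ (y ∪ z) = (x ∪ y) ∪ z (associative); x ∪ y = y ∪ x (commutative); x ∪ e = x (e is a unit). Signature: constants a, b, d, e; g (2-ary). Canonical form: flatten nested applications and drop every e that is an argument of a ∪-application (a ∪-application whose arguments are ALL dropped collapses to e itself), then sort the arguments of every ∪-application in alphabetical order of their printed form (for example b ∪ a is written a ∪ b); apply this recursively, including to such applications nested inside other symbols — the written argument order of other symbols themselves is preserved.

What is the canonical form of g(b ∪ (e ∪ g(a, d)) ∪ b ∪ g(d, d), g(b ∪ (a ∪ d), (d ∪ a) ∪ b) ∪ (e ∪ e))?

Answer: g(b ∪ b ∪ g(a, d) ∪ g(d, d), g(a ∪ b ∪ d, a ∪ b ∪ d))

Derivation:
Focus inside:  g(b ∪ (a ∪ d), (d ∪ a) ∪ b) ∪ (e ∪ e)
Un-nest:  g(b ∪ (a ∪ d), (d ∪ a) ∪ b) ∪ e ∪ e
Simplify inside:  g(b ∪ (a ∪ d), (d ∪ a) ∪ b)  →  g(a ∪ b ∪ d, a ∪ b ∪ d)
Drop the unit:  drop e (×2)
Sort arguments:  g(a ∪ b ∪ d, a ∪ b ∪ d)
Rebuild:  g(b ∪ b ∪ g(a, d) ∪ g(d, d), g(a ∪ b ∪ d, a ∪ b ∪ d))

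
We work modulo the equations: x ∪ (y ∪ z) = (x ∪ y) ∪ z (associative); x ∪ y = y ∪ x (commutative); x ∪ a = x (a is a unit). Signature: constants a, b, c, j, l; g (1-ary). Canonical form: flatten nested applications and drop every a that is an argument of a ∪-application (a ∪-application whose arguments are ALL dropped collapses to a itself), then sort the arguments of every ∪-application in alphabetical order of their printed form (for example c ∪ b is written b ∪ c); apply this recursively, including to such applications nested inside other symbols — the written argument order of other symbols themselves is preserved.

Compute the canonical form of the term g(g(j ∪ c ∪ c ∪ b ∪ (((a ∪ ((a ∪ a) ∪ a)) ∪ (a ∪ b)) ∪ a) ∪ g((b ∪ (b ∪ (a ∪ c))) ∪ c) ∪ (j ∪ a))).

Work inside:  j ∪ c ∪ c ∪ b ∪ (((a ∪ ((a ∪ a) ∪ a)) ∪ (a ∪ b)) ∪ a) ∪ g((b ∪ (b ∪ (a ∪ c))) ∪ c) ∪ (j ∪ a)
Un-nest:  j ∪ c ∪ c ∪ b ∪ a ∪ a ∪ a ∪ a ∪ a ∪ b ∪ a ∪ g((b ∪ (b ∪ (a ∪ c))) ∪ c) ∪ j ∪ a
Inside:  g((b ∪ (b ∪ (a ∪ c))) ∪ c)  →  g(b ∪ b ∪ c ∪ c)
Drop the unit:  drop a (×7)
Order the arguments:  b ∪ b ∪ c ∪ c ∪ g(b ∪ b ∪ c ∪ c) ∪ j ∪ j
Reassemble:  g(g(b ∪ b ∪ c ∪ c ∪ g(b ∪ b ∪ c ∪ c) ∪ j ∪ j))

Answer: g(g(b ∪ b ∪ c ∪ c ∪ g(b ∪ b ∪ c ∪ c) ∪ j ∪ j))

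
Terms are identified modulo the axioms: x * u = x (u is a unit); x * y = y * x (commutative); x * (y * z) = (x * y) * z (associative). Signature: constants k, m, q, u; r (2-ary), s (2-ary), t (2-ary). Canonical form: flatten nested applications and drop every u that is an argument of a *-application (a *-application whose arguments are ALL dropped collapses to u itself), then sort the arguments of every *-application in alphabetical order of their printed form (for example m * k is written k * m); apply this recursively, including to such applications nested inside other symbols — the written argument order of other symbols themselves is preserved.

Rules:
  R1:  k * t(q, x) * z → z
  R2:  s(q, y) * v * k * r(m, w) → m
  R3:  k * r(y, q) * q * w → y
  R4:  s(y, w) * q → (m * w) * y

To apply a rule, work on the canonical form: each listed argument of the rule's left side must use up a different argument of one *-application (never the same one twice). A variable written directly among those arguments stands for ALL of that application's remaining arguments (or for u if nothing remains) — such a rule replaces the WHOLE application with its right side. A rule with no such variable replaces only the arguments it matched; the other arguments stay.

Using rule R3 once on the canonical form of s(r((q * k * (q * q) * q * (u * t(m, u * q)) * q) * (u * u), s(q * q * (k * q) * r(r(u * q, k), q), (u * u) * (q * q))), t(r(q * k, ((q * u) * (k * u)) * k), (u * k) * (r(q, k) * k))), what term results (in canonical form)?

Canonical form:  s(r(k * q * q * q * q * q * t(m, q), s(k * q * q * q * r(r(q, k), q), q * q)), t(r(k * q, k * k * q), k * k * r(q, k)))
Match R3:  consume k, q, r(r(q, k), q);  w := q * q, y := r(q, k)
The extension variable absorbs all remaining arguments, so the whole application is rewritten.
New term:  s(r(k * q * q * q * q * q * t(m, q), s(r(q, k), q * q)), t(r(k * q, k * k * q), k * k * r(q, k)))

Answer: s(r(k * q * q * q * q * q * t(m, q), s(r(q, k), q * q)), t(r(k * q, k * k * q), k * k * r(q, k)))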